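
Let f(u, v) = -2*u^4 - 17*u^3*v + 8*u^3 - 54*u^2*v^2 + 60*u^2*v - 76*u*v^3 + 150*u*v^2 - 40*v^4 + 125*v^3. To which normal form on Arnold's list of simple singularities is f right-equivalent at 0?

E7

The Hessian of f at 0 has rank 0. Corank 2; j^3 = (2*u + 5*v)^3 is a perfect cube, so E-series; the 4-jet and mu = 7 give E_7.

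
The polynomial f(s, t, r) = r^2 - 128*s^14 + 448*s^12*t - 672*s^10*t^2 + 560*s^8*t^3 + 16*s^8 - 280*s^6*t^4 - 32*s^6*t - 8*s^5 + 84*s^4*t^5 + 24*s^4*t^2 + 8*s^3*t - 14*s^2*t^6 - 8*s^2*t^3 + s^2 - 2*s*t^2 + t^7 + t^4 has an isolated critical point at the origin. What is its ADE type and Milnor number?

Type A6, Milnor number mu = 6.

The Hessian of f at 0 has rank 2. Corank 1: A-series; mu = 6 gives A_6.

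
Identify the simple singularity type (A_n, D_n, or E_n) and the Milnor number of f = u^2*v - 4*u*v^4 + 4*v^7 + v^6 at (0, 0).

Type D_{7}, Milnor number mu = 7.

The Hessian of f at 0 is [[0, 0], [0, 0]] with rank 0, so corank 2. A Groebner basis of the Jacobian ideal J(f) in C{u,v} is {-u*v/2 + v^4, u^3, u^2*v, u^2/3 + u*v^2}; counting standard monomials gives mu = 7. Corank 2; j^3 = u^2*v has shape L^2 M (L != M), so D-series; mu = 7 gives D_7.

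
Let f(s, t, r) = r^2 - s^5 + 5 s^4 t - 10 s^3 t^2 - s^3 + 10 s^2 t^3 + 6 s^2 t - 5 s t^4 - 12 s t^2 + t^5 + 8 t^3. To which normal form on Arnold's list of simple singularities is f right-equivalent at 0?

E_{8}

The Hessian of f at 0 is [[0, 0, 0], [0, 0, 0], [0, 0, 2]] with rank 1, so corank 2. A Groebner basis of the Jacobian ideal J(f) in C{s,t,r} is {t^5, s*t^3 - 7*t^4/4, s^2 - 4*s*t + 4*t^2, r}; counting standard monomials gives mu = 8. Corank 2; j^3 = -(s - 2*t)^3 is a perfect cube, so E-series; the 5-jet and mu = 8 give E_8.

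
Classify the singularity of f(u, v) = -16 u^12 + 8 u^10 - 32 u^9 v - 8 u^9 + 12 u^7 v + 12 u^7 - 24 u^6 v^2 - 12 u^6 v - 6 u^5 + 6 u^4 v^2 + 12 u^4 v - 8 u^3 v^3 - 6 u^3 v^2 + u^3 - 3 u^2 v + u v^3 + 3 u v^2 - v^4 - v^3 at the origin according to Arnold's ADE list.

The Hessian of f at 0 has rank 0. Corank 2; j^3 = (u - v)^3 is a perfect cube, so E-series; the 4-jet and mu = 7 give E_7.

E_7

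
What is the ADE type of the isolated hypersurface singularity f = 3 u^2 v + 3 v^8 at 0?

D_{9}

The Hessian of f at 0 has rank 0. Corank 2; j^3 = 3*u^2*v has shape L^2 M (L != M), so D-series; mu = 9 gives D_9.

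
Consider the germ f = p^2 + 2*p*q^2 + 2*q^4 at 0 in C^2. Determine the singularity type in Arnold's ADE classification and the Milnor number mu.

Type A_3, Milnor number mu = 3.

The Hessian of f at 0 has rank 1. Corank 1: A-series; mu = 3 gives A_3.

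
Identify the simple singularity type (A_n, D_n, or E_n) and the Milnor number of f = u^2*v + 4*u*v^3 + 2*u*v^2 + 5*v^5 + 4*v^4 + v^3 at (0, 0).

The Hessian of f at 0 is [[0, 0], [0, 0]] with rank 0, so corank 2. A Groebner basis of the Jacobian ideal J(f) in C{u,v} is {u^3 - 6*u^2 - 25*u*v/2 - 13*v^2/2, u^2*v + 4*u^2 + 17*u*v/2 + 9*v^2/2, -2*u^2 + u*v^2 - 9*u*v/2 - 5*v^2/2, u*v/2 + v^3 + v^2/2}; counting standard monomials gives mu = 6. Corank 2; j^3 = v*(u + v)^2 has shape L^2 M (L != M), so D-series; mu = 6 gives D_6.

Type D6, Milnor number mu = 6.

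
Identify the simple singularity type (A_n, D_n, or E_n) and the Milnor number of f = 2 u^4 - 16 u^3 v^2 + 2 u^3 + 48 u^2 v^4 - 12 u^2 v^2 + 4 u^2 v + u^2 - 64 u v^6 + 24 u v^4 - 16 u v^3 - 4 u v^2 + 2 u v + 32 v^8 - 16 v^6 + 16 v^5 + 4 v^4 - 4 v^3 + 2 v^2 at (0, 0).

Type A_{1}, Milnor number mu = 1.

The Hessian of f at 0 is [[2, 2], [2, 4]] with rank 2, so corank 0. A Groebner basis of the Jacobian ideal J(f) in C{u,v} is {u, v}; counting standard monomials gives mu = 1. Corank 0: nondegenerate Morse point, so A_1.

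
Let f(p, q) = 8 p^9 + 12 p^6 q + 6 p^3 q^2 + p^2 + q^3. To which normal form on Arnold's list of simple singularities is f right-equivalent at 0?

The Hessian of f at 0 has rank 1. Corank 1: A-series; mu = 2 gives A_2.

A_2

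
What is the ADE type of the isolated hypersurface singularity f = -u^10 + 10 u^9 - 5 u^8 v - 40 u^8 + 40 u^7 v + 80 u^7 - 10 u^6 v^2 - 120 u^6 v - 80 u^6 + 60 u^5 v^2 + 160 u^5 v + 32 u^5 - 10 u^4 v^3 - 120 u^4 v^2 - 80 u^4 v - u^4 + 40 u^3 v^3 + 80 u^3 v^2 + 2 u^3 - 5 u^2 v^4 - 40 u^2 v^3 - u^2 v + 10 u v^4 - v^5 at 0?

The Hessian of f at 0 is [[0, 0], [0, 0]] with rank 0, so corank 2. A Groebner basis of the Jacobian ideal J(f) in C{u,v} is {u*v/10 + v^4, u*v^2, u^2 - u*v/2}; counting standard monomials gives mu = 6. Corank 2; j^3 = u^2*(2*u - v) has shape L^2 M (L != M), so D-series; mu = 6 gives D_6.

D6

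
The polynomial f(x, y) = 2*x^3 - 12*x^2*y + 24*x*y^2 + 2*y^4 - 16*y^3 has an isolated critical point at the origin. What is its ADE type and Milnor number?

Type E_6, Milnor number mu = 6.

The Hessian of f at 0 has rank 0. Corank 2; j^3 = 2*(x - 2*y)^3 is a perfect cube, so E-series; the 4-jet and mu = 6 give E_6.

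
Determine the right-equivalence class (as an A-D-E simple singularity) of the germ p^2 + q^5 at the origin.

A_4

The Hessian of f at 0 is [[2, 0], [0, 0]] with rank 1, so corank 1. A Groebner basis of the Jacobian ideal J(f) in C{p,q} is {q^4, p}; counting standard monomials gives mu = 4. Corank 1: A-series; mu = 4 gives A_4.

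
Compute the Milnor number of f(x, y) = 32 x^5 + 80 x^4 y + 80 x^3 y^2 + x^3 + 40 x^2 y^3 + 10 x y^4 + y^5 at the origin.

The Hessian of f at 0 is [[0, 0], [0, 0]] with rank 0, so corank 2. A Groebner basis of the Jacobian ideal J(f) in C{x,y} is {y^5, x*y^3 + y^4/8, x^2}; counting standard monomials gives mu = 8. Corank 2; j^3 = x^3 is a perfect cube, so E-series; the 5-jet and mu = 8 give E_8.

8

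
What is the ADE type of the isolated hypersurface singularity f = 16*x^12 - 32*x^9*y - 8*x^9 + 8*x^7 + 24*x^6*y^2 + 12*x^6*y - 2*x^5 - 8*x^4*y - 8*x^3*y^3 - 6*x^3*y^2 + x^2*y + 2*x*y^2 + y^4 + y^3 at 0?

The Hessian of f at 0 is [[0, 0], [0, 0]] with rank 0, so corank 2. A Groebner basis of the Jacobian ideal J(f) in C{x,y} is {x^3 - x^2/4 + y^2/4, x^2/4 + y^3 - y^2/4, x*y + y^2}; counting standard monomials gives mu = 5. Corank 2; j^3 = y*(x + y)^2 has shape L^2 M (L != M), so D-series; mu = 5 gives D_5.

D_{5}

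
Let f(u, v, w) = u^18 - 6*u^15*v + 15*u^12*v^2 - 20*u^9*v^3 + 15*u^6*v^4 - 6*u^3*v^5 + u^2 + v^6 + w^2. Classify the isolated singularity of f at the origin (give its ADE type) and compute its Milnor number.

Type A_{5}, Milnor number mu = 5.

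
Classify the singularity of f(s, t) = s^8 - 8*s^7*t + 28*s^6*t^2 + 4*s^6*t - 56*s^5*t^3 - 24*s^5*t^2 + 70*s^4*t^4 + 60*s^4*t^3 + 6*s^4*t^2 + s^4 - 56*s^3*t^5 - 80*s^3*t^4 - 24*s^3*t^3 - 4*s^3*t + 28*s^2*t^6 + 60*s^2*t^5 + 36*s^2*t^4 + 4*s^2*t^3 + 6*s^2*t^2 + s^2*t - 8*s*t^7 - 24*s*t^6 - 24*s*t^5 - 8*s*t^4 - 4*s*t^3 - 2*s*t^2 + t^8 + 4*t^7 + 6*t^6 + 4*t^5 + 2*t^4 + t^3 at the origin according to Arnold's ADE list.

D_5

The Hessian of f at 0 has rank 0. Corank 2; j^3 = t*(s - t)^2 has shape L^2 M (L != M), so D-series; mu = 5 gives D_5.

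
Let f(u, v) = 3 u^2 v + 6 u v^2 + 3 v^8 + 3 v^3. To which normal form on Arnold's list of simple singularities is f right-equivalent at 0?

D_{9}

The Hessian of f at 0 has rank 0. Corank 2; j^3 = 3*v*(u + v)^2 has shape L^2 M (L != M), so D-series; mu = 9 gives D_9.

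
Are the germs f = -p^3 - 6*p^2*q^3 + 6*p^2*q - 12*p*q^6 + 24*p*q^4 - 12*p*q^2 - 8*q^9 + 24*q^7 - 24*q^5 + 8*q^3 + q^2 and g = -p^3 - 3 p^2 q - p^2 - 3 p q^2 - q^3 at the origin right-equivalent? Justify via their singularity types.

Yes.

The Hessian of f at 0 has rank 1. Corank 1: A-series; mu = 2 gives A_2. The Hessian of g at 0 has rank 1. Corank 1: A-series; mu = 2 gives A_2. Both have type A_2, hence right-equivalent.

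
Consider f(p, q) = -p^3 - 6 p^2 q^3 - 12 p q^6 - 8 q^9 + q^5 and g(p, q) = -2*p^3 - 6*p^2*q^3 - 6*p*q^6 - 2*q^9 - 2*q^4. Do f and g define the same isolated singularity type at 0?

The Hessian of f at 0 has rank 0. Corank 2; j^3 = -p^3 is a perfect cube, so E-series; the 5-jet and mu = 8 give E_8. The Hessian of g at 0 has rank 0. Corank 2; j^3 = -2*p^3 is a perfect cube, so E-series; the 4-jet and mu = 6 give E_6. f is E_8 but g is E_6, hence not right-equivalent.

No.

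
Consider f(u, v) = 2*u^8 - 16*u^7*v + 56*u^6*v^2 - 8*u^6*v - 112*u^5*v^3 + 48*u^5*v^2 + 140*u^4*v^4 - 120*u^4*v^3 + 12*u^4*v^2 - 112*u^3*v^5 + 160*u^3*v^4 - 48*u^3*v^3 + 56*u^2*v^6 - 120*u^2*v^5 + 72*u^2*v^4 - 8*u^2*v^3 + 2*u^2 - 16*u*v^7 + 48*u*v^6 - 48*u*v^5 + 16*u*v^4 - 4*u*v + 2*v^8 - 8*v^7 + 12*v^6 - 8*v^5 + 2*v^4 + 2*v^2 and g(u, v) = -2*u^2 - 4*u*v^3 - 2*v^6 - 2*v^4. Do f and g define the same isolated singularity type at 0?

Yes.

The Hessian of f at 0 is [[4, -4], [-4, 4]] with rank 1, so corank 1. A Groebner basis of the Jacobian ideal J(f) in C{u,v} is {v^3, u - v}; counting standard monomials gives mu = 3. Corank 1: A-series; mu = 3 gives A_3. The Hessian of g at 0 is [[-4, 0], [0, 0]] with rank 1, so corank 1. A Groebner basis of the Jacobian ideal J(g) in C{u,v} is {v^3, u}; counting standard monomials gives mu = 3. Corank 1: A-series; mu = 3 gives A_3. Both have type A_3, hence right-equivalent.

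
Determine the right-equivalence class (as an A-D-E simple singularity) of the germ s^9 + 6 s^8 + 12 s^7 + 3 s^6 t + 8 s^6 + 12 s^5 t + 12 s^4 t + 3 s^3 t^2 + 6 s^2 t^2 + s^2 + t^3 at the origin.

A_{2}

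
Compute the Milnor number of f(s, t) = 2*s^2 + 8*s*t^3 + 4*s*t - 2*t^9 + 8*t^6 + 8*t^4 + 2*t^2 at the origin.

The Hessian of f at 0 has rank 1. Corank 1: A-series; mu = 8 gives A_8.

8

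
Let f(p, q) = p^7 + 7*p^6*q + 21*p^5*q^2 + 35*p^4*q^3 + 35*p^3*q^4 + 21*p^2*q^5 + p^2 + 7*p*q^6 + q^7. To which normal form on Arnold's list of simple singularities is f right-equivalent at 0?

The Hessian of f at 0 is [[2, 0], [0, 0]] with rank 1, so corank 1. A Groebner basis of the Jacobian ideal J(f) in C{p,q} is {q^6, p}; counting standard monomials gives mu = 6. Corank 1: A-series; mu = 6 gives A_6.

A_{6}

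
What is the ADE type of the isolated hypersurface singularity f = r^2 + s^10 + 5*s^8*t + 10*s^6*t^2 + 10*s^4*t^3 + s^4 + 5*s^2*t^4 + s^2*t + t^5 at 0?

D6

The Hessian of f at 0 is [[0, 0, 0], [0, 0, 0], [0, 0, 2]] with rank 1, so corank 2. A Groebner basis of the Jacobian ideal J(f) in C{s,t,r} is {s^2/5 + t^4, s^3, s*t, r}; counting standard monomials gives mu = 6. Corank 2; j^3 = s^2*t has shape L^2 M (L != M), so D-series; mu = 6 gives D_6.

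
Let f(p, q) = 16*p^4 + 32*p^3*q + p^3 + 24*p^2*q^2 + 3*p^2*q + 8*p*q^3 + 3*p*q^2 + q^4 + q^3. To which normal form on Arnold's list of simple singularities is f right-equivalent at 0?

The Hessian of f at 0 has rank 0. Corank 2; j^3 = (p + q)^3 is a perfect cube, so E-series; the 4-jet and mu = 6 give E_6.

E_{6}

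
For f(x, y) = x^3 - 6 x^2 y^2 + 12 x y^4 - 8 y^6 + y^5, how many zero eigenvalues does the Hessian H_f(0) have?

Hessian at 0 has rank 0.

2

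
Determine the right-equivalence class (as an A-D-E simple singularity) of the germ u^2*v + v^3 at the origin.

D_{4}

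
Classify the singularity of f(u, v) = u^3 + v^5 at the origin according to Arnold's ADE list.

E8

The Hessian of f at 0 has rank 0. Corank 2; j^3 = u^3 is a perfect cube, so E-series; the 5-jet and mu = 8 give E_8.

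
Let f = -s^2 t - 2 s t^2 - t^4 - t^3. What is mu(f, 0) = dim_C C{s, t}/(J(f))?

5

The Hessian of f at 0 is [[0, 0], [0, 0]] with rank 0, so corank 2. A Groebner basis of the Jacobian ideal J(f) in C{s,t} is {s^3 - s^2/4 + t^2/4, s^2/4 + t^3 - t^2/4, s*t + t^2}; counting standard monomials gives mu = 5. Corank 2; j^3 = -t*(s + t)^2 has shape L^2 M (L != M), so D-series; mu = 5 gives D_5.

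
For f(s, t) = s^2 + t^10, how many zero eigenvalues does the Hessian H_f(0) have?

1

Hessian at 0 has rank 1.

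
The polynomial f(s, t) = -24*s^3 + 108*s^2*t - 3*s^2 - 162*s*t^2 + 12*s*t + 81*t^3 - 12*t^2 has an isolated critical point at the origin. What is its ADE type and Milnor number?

Type A2, Milnor number mu = 2.

The Hessian of f at 0 has rank 1. Corank 1: A-series; mu = 2 gives A_2.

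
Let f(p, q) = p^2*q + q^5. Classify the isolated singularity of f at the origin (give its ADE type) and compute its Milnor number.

The Hessian of f at 0 has rank 0. Corank 2; j^3 = p^2*q has shape L^2 M (L != M), so D-series; mu = 6 gives D_6.

Type D6, Milnor number mu = 6.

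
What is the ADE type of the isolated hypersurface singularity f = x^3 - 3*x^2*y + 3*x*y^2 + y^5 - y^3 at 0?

E8

The Hessian of f at 0 has rank 0. Corank 2; j^3 = (x - y)^3 is a perfect cube, so E-series; the 5-jet and mu = 8 give E_8.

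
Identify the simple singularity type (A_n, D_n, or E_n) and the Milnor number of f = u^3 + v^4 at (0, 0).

The Hessian of f at 0 has rank 0. Corank 2; j^3 = u^3 is a perfect cube, so E-series; the 4-jet and mu = 6 give E_6.

Type E6, Milnor number mu = 6.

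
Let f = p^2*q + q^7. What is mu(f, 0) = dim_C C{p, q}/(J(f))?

8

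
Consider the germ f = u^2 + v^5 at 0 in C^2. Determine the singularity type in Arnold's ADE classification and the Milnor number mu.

Type A4, Milnor number mu = 4.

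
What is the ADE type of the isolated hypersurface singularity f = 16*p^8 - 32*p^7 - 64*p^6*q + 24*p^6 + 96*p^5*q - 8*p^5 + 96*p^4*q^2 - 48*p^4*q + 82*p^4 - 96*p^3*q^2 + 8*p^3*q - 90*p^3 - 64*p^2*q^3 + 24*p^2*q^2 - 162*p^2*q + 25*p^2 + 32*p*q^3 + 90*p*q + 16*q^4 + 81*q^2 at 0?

The Hessian of f at 0 has rank 1. Corank 1: A-series; mu = 3 gives A_3.

A_3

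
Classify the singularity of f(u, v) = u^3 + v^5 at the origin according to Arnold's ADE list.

E_{8}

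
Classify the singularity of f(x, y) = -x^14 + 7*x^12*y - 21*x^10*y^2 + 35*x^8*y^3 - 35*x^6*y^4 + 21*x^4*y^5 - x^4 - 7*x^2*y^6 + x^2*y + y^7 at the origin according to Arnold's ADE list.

The Hessian of f at 0 is [[0, 0], [0, 0]] with rank 0, so corank 2. A Groebner basis of the Jacobian ideal J(f) in C{x,y} is {x^2/7 + y^6, x^3, x*y}; counting standard monomials gives mu = 8. Corank 2; j^3 = x^2*y has shape L^2 M (L != M), so D-series; mu = 8 gives D_8.

D_8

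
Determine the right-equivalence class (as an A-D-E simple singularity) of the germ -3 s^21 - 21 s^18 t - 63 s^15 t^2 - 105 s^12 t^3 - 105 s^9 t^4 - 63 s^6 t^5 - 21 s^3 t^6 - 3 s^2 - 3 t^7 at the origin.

The Hessian of f at 0 is [[-6, 0], [0, 0]] with rank 1, so corank 1. A Groebner basis of the Jacobian ideal J(f) in C{s,t} is {t^6, s}; counting standard monomials gives mu = 6. Corank 1: A-series; mu = 6 gives A_6.

A6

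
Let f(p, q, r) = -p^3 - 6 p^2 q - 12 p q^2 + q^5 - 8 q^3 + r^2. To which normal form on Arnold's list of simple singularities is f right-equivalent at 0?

E_8

The Hessian of f at 0 is [[0, 0, 0], [0, 0, 0], [0, 0, 2]] with rank 1, so corank 2. A Groebner basis of the Jacobian ideal J(f) in C{p,q,r} is {q^4, p^2 + 4*p*q + 4*q^2, r}; counting standard monomials gives mu = 8. Corank 2; j^3 = -(p + 2*q)^3 is a perfect cube, so E-series; the 5-jet and mu = 8 give E_8.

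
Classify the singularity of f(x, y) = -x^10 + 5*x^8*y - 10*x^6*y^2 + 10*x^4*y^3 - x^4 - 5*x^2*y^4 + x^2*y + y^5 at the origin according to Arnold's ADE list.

D_{6}

The Hessian of f at 0 has rank 0. Corank 2; j^3 = x^2*y has shape L^2 M (L != M), so D-series; mu = 6 gives D_6.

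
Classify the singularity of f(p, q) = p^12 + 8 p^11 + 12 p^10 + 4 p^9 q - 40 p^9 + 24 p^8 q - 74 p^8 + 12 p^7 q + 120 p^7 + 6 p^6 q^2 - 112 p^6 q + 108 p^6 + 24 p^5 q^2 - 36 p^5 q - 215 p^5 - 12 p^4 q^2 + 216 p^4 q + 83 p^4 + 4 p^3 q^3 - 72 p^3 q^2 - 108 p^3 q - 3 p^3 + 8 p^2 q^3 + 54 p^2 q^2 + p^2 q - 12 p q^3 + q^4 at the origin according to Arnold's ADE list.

D5

The Hessian of f at 0 has rank 0. Corank 2; j^3 = -p^2*(3*p - q) has shape L^2 M (L != M), so D-series; mu = 5 gives D_5.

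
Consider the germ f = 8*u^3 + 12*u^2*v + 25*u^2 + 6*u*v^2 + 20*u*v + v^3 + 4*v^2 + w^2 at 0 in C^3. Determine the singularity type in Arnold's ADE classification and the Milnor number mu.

Type A2, Milnor number mu = 2.

The Hessian of f at 0 is [[50, 20, 0], [20, 8, 0], [0, 0, 2]] with rank 2, so corank 1. A Groebner basis of the Jacobian ideal J(f) in C{u,v,w} is {v^2, u + 2*v/5, w}; counting standard monomials gives mu = 2. Corank 1: A-series; mu = 2 gives A_2.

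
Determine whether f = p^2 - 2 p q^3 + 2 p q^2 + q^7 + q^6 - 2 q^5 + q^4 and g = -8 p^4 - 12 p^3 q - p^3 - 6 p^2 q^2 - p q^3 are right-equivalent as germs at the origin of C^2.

The Hessian of f at 0 is [[2, 0], [0, 0]] with rank 1, so corank 1. A Groebner basis of the Jacobian ideal J(f) in C{p,q} is {p^3, p^2*q + p^2/2 - p*q/2 - p/2 - q^2/2, p^2/2 + p*q^2 + p*q/2 + p/2 + q^2/2, -p + q^3 - q^2}; counting standard monomials gives mu = 6. Corank 1: A-series; mu = 6 gives A_6. The Hessian of g at 0 is [[0, 0], [0, 0]] with rank 0, so corank 2. A Groebner basis of the Jacobian ideal J(g) in C{p,q} is {3*p^2/4 + q^4 + q^3/4, p^3, p^2*q - p^2/4 - q^3/12, p^2 + p*q^2 + q^3/3}; counting standard monomials gives mu = 7. Corank 2; j^3 = -p^3 is a perfect cube, so E-series; the 4-jet and mu = 7 give E_7. f is A_6 but g is E_7, hence not right-equivalent.

No.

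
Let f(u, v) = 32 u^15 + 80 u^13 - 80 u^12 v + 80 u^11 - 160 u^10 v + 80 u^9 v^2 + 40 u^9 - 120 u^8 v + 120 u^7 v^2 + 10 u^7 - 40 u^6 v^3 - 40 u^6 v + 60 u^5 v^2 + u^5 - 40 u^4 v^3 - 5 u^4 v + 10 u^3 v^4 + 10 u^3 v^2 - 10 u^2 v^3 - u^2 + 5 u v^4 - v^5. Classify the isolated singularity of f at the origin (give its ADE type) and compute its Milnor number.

The Hessian of f at 0 is [[-2, 0], [0, 0]] with rank 1, so corank 1. A Groebner basis of the Jacobian ideal J(f) in C{u,v} is {v^4, u}; counting standard monomials gives mu = 4. Corank 1: A-series; mu = 4 gives A_4.

Type A4, Milnor number mu = 4.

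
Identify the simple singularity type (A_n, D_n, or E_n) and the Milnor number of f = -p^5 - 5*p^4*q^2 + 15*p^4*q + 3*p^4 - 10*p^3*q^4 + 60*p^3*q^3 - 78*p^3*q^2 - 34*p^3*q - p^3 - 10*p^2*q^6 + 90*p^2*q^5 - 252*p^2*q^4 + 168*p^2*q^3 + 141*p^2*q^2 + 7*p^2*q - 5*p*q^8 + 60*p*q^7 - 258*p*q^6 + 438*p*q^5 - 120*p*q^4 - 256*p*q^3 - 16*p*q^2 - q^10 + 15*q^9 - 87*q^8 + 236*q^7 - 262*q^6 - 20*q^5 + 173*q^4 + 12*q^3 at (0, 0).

Type D5, Milnor number mu = 5.

The Hessian of f at 0 has rank 0. Corank 2; j^3 = -(p - 3*q)*(p - 2*q)^2 has shape L^2 M (L != M), so D-series; mu = 5 gives D_5.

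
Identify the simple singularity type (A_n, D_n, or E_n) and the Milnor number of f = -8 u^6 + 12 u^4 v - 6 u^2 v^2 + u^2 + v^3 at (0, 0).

The Hessian of f at 0 is [[2, 0], [0, 0]] with rank 1, so corank 1. A Groebner basis of the Jacobian ideal J(f) in C{u,v} is {v^2, u}; counting standard monomials gives mu = 2. Corank 1: A-series; mu = 2 gives A_2.

Type A_2, Milnor number mu = 2.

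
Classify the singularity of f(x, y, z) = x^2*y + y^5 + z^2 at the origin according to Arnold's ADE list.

D_6

The Hessian of f at 0 has rank 1. Corank 2; j^3 = x^2*y has shape L^2 M (L != M), so D-series; mu = 6 gives D_6.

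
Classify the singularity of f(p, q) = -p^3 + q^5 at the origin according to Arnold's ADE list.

The Hessian of f at 0 has rank 0. Corank 2; j^3 = -p^3 is a perfect cube, so E-series; the 5-jet and mu = 8 give E_8.

E8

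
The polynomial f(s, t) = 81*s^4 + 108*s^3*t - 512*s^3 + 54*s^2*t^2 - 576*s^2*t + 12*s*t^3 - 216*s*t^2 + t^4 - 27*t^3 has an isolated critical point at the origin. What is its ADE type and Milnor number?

Type E6, Milnor number mu = 6.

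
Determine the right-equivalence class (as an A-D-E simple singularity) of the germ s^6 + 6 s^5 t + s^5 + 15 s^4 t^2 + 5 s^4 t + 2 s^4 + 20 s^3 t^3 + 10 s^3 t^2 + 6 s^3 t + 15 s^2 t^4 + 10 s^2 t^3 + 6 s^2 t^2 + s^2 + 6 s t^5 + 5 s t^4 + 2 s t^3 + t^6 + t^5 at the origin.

A4

The Hessian of f at 0 has rank 1. Corank 1: A-series; mu = 4 gives A_4.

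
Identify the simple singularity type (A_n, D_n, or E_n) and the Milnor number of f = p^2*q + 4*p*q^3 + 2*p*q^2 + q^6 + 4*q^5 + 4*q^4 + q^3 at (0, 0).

Type D7, Milnor number mu = 7.

The Hessian of f at 0 has rank 0. Corank 2; j^3 = q*(p + q)^2 has shape L^2 M (L != M), so D-series; mu = 7 gives D_7.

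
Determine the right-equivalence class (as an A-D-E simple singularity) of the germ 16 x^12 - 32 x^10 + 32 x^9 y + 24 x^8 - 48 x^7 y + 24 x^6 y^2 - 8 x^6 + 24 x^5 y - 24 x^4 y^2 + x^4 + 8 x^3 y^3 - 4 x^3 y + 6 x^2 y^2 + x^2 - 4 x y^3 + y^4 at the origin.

The Hessian of f at 0 has rank 1. Corank 1: A-series; mu = 3 gives A_3.

A_{3}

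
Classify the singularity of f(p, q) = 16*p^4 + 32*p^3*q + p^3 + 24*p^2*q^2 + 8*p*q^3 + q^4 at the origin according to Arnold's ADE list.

E6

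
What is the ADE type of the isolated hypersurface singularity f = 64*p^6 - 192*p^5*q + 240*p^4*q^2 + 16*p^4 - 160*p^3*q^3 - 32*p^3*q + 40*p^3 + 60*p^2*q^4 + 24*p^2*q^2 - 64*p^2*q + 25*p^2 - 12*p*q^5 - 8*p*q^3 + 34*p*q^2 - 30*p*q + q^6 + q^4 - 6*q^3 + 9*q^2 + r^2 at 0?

A5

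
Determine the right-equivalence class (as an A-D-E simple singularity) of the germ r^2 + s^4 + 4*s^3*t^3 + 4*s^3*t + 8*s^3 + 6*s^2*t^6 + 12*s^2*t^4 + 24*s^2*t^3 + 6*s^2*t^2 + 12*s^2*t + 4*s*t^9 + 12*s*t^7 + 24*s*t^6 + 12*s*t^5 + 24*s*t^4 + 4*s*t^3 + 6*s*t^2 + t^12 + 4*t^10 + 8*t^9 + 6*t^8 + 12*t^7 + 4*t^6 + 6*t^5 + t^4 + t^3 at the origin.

E_{6}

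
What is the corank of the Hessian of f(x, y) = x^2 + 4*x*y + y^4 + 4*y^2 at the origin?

1

Hessian at 0 has rank 1.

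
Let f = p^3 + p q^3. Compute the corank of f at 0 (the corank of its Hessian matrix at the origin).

The Hessian at 0 is [[0, 0], [0, 0]] of rank 0; hence corank 2.

2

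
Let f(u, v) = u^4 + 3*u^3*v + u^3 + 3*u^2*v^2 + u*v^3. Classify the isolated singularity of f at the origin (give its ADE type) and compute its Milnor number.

The Hessian of f at 0 has rank 0. Corank 2; j^3 = u^3 is a perfect cube, so E-series; the 4-jet and mu = 7 give E_7.

Type E_7, Milnor number mu = 7.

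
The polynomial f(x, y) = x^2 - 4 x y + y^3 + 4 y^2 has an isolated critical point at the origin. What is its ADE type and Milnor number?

Type A2, Milnor number mu = 2.

The Hessian of f at 0 has rank 1. Corank 1: A-series; mu = 2 gives A_2.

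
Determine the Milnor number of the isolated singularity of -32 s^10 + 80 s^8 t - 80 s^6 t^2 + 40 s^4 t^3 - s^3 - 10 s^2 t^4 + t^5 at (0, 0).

The Hessian of f at 0 is [[0, 0], [0, 0]] with rank 0, so corank 2. A Groebner basis of the Jacobian ideal J(f) in C{s,t} is {t^4, s^2}; counting standard monomials gives mu = 8. Corank 2; j^3 = -s^3 is a perfect cube, so E-series; the 5-jet and mu = 8 give E_8.

8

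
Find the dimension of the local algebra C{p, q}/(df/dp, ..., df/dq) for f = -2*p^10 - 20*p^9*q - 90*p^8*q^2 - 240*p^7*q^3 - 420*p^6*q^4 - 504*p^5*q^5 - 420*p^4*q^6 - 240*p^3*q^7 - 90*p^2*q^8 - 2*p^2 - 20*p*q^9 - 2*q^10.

The Hessian of f at 0 has rank 1. Corank 1: A-series; mu = 9 gives A_9.

9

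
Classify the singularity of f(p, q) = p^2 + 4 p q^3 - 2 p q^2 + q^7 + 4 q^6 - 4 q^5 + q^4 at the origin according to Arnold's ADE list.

A6

The Hessian of f at 0 has rank 1. Corank 1: A-series; mu = 6 gives A_6.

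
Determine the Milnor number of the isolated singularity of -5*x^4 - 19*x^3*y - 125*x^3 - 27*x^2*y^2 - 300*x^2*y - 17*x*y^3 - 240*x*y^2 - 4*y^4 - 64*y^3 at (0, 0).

7

The Hessian of f at 0 has rank 0. Corank 2; j^3 = -(5*x + 4*y)^3 is a perfect cube, so E-series; the 4-jet and mu = 7 give E_7.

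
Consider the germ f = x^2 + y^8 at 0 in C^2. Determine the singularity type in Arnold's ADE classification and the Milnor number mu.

Type A7, Milnor number mu = 7.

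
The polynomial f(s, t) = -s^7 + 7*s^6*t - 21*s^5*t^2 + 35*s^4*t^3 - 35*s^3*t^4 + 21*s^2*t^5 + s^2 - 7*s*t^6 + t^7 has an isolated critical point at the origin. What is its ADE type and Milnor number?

Type A_6, Milnor number mu = 6.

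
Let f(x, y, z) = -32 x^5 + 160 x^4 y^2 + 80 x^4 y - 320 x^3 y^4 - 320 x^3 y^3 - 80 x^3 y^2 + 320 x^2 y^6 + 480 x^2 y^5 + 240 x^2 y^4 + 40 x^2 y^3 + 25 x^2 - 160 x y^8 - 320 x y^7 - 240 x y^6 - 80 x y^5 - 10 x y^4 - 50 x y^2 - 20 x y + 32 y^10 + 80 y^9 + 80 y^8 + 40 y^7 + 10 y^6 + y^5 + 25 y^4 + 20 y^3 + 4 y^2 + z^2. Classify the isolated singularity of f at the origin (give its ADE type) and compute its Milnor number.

The Hessian of f at 0 is [[50, -20, 0], [-20, 8, 0], [0, 0, 2]] with rank 2, so corank 1. A Groebner basis of the Jacobian ideal J(f) in C{x,y,z} is {x^2 - 4*x*y/5 + 4*x/25 - 8*y/125, -x + y^2 + 2*y/5, z}; counting standard monomials gives mu = 4. Corank 1: A-series; mu = 4 gives A_4.

Type A_4, Milnor number mu = 4.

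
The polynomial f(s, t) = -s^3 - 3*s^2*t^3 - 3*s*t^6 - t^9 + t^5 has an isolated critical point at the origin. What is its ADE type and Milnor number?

Type E_{8}, Milnor number mu = 8.

The Hessian of f at 0 has rank 0. Corank 2; j^3 = -s^3 is a perfect cube, so E-series; the 5-jet and mu = 8 give E_8.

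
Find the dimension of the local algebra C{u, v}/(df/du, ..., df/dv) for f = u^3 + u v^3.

7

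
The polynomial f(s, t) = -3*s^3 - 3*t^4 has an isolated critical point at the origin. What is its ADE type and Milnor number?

The Hessian of f at 0 has rank 0. Corank 2; j^3 = -3*s^3 is a perfect cube, so E-series; the 4-jet and mu = 6 give E_6.

Type E_6, Milnor number mu = 6.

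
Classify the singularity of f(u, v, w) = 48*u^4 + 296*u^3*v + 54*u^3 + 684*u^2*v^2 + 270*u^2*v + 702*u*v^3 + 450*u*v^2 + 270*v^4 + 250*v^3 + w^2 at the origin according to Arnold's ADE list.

E_{7}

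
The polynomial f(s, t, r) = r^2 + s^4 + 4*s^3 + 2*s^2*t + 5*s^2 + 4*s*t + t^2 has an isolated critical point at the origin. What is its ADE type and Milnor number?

Type A_{1}, Milnor number mu = 1.

The Hessian of f at 0 has rank 3. Corank 0: nondegenerate Morse point, so A_1.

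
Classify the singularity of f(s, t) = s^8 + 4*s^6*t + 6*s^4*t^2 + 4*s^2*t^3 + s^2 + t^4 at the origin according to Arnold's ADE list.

The Hessian of f at 0 is [[2, 0], [0, 0]] with rank 1, so corank 1. A Groebner basis of the Jacobian ideal J(f) in C{s,t} is {t^3, s}; counting standard monomials gives mu = 3. Corank 1: A-series; mu = 3 gives A_3.

A_3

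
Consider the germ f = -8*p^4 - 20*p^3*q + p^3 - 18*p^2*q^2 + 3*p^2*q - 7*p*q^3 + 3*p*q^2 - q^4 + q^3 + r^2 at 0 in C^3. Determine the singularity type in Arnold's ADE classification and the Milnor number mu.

Type E_{7}, Milnor number mu = 7.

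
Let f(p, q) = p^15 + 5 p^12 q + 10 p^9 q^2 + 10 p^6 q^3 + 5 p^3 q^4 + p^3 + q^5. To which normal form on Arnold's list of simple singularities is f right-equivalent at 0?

E_8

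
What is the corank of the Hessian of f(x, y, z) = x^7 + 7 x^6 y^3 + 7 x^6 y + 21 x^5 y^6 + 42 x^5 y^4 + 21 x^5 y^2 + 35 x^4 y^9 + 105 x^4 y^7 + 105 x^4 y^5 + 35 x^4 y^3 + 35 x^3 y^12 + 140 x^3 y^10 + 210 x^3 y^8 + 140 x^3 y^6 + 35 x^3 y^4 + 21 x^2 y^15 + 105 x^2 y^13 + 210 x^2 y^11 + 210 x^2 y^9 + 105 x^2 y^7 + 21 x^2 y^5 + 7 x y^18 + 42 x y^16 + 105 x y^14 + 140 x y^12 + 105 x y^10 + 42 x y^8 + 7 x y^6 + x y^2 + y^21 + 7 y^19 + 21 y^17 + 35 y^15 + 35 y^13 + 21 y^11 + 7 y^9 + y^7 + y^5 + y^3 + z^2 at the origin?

Hessian at 0 has rank 1.

2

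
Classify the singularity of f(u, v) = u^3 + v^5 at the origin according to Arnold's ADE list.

The Hessian of f at 0 is [[0, 0], [0, 0]] with rank 0, so corank 2. A Groebner basis of the Jacobian ideal J(f) in C{u,v} is {v^4, u^2}; counting standard monomials gives mu = 8. Corank 2; j^3 = u^3 is a perfect cube, so E-series; the 5-jet and mu = 8 give E_8.

E8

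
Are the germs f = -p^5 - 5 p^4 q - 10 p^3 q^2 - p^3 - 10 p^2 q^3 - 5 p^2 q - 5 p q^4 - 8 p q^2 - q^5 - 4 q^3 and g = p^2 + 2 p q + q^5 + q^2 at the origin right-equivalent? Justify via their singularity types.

The Hessian of f at 0 has rank 0. Corank 2; j^3 = -(p + q)*(p + 2*q)^2 has shape L^2 M (L != M), so D-series; mu = 6 gives D_6. The Hessian of g at 0 has rank 1. Corank 1: A-series; mu = 4 gives A_4. f is D_6 but g is A_4, hence not right-equivalent.

No.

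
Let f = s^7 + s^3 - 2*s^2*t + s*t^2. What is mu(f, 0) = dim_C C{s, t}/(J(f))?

8

The Hessian of f at 0 has rank 0. Corank 2; j^3 = s*(s - t)^2 has shape L^2 M (L != M), so D-series; mu = 8 gives D_8.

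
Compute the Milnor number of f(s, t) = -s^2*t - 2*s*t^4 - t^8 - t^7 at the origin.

9

The Hessian of f at 0 has rank 0. Corank 2; j^3 = -s^2*t has shape L^2 M (L != M), so D-series; mu = 9 gives D_9.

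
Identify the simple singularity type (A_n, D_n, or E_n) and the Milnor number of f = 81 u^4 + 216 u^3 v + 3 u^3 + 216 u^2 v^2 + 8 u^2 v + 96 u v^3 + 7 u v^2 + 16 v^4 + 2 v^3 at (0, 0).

Type D_5, Milnor number mu = 5.

The Hessian of f at 0 has rank 0. Corank 2; j^3 = (u + v)^2*(3*u + 2*v) has shape L^2 M (L != M), so D-series; mu = 5 gives D_5.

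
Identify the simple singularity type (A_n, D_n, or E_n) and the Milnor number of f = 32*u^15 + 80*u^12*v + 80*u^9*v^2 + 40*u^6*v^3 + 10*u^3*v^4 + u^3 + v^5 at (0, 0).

Type E_8, Milnor number mu = 8.

The Hessian of f at 0 has rank 0. Corank 2; j^3 = u^3 is a perfect cube, so E-series; the 5-jet and mu = 8 give E_8.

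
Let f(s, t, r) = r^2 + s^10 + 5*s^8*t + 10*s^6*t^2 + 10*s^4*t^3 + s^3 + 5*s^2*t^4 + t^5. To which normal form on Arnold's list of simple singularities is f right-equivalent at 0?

E_8

The Hessian of f at 0 has rank 1. Corank 2; j^3 = s^3 is a perfect cube, so E-series; the 5-jet and mu = 8 give E_8.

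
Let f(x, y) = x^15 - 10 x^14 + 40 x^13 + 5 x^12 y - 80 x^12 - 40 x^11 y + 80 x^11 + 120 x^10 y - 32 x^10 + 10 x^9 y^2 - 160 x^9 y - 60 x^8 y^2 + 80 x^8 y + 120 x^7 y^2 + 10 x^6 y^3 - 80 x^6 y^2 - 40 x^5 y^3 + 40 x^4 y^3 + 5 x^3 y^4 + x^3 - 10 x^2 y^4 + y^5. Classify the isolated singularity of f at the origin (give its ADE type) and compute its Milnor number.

Type E_{8}, Milnor number mu = 8.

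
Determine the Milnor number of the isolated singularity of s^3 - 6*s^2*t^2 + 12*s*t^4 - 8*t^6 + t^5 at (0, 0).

8

The Hessian of f at 0 has rank 0. Corank 2; j^3 = s^3 is a perfect cube, so E-series; the 5-jet and mu = 8 give E_8.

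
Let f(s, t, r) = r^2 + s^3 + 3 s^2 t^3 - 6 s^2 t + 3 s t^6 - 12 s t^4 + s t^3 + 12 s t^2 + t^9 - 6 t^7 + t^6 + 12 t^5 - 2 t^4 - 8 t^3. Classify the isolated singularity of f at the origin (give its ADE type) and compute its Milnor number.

Type E_{7}, Milnor number mu = 7.

The Hessian of f at 0 has rank 1. Corank 2; j^3 = (s - 2*t)^3 is a perfect cube, so E-series; the 4-jet and mu = 7 give E_7.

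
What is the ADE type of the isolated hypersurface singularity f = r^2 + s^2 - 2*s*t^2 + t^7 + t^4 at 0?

A6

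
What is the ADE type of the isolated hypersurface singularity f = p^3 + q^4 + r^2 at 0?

The Hessian of f at 0 has rank 1. Corank 2; j^3 = p^3 is a perfect cube, so E-series; the 4-jet and mu = 6 give E_6.

E6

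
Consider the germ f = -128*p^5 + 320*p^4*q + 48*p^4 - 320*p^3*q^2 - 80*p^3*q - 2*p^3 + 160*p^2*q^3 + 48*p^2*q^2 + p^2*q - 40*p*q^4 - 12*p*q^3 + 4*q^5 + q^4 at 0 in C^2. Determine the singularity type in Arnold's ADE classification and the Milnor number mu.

The Hessian of f at 0 has rank 0. Corank 2; j^3 = -p^2*(2*p - q) has shape L^2 M (L != M), so D-series; mu = 5 gives D_5.

Type D_5, Milnor number mu = 5.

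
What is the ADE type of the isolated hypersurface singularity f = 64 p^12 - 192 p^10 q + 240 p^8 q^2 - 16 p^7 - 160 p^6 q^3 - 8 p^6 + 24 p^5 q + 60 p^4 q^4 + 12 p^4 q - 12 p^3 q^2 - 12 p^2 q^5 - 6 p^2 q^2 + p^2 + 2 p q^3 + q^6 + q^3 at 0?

The Hessian of f at 0 has rank 1. Corank 1: A-series; mu = 2 gives A_2.

A_{2}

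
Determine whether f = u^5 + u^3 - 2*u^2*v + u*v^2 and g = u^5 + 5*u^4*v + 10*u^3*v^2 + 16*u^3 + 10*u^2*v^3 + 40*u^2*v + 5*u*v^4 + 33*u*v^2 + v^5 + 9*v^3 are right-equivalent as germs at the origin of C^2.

Yes.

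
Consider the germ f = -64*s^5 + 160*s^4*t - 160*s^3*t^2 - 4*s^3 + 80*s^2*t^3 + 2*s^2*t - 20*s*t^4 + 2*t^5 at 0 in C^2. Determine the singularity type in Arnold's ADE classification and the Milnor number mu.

Type D6, Milnor number mu = 6.

The Hessian of f at 0 has rank 0. Corank 2; j^3 = -2*s^2*(2*s - t) has shape L^2 M (L != M), so D-series; mu = 6 gives D_6.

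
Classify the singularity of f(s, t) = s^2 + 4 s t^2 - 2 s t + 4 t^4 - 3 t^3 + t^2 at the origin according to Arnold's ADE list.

A_{2}

The Hessian of f at 0 is [[2, -2], [-2, 2]] with rank 1, so corank 1. A Groebner basis of the Jacobian ideal J(f) in C{s,t} is {t^2, s - t}; counting standard monomials gives mu = 2. Corank 1: A-series; mu = 2 gives A_2.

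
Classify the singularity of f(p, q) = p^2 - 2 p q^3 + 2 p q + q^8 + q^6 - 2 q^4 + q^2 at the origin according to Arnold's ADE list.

A_7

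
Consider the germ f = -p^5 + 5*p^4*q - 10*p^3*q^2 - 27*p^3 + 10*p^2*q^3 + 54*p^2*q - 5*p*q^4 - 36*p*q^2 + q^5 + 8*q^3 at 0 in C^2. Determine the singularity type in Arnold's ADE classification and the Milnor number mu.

Type E_{8}, Milnor number mu = 8.

The Hessian of f at 0 has rank 0. Corank 2; j^3 = -(3*p - 2*q)^3 is a perfect cube, so E-series; the 5-jet and mu = 8 give E_8.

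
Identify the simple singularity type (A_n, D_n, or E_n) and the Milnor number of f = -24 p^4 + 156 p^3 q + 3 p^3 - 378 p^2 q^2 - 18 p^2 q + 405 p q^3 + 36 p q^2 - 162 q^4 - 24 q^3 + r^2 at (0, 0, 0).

Type E7, Milnor number mu = 7.

The Hessian of f at 0 has rank 1. Corank 2; j^3 = 3*(p - 2*q)^3 is a perfect cube, so E-series; the 4-jet and mu = 7 give E_7.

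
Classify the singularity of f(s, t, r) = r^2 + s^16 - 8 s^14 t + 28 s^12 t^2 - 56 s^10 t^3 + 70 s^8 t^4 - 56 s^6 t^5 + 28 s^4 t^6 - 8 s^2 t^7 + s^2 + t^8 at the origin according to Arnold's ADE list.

A7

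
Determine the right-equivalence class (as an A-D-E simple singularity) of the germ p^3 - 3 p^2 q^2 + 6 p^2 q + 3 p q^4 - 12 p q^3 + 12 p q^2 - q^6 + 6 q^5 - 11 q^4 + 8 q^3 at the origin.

E_6

The Hessian of f at 0 is [[0, 0], [0, 0]] with rank 0, so corank 2. A Groebner basis of the Jacobian ideal J(f) in C{p,q} is {p^3 - 6*p^2 - 24*p*q - 24*q^2, p^2*q + 2*p^2 + 8*p*q + 8*q^2, -p^2/2 + p*q^2 - 2*p*q - 2*q^2, q^3}; counting standard monomials gives mu = 6. Corank 2; j^3 = (p + 2*q)^3 is a perfect cube, so E-series; the 4-jet and mu = 6 give E_6.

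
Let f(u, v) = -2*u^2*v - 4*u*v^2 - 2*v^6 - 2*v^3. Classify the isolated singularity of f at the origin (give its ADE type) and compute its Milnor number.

Type D7, Milnor number mu = 7.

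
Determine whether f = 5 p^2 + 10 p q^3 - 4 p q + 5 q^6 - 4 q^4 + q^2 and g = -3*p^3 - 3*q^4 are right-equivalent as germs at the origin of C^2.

No.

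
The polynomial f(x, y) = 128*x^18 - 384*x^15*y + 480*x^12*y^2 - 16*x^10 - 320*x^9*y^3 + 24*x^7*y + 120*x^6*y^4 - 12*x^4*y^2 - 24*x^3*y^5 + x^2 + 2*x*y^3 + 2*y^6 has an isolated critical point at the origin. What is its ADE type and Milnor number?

The Hessian of f at 0 is [[2, 0], [0, 0]] with rank 1, so corank 1. A Groebner basis of the Jacobian ideal J(f) in C{x,y} is {x*y^2, x + y^3, x^2}; counting standard monomials gives mu = 5. Corank 1: A-series; mu = 5 gives A_5.

Type A_5, Milnor number mu = 5.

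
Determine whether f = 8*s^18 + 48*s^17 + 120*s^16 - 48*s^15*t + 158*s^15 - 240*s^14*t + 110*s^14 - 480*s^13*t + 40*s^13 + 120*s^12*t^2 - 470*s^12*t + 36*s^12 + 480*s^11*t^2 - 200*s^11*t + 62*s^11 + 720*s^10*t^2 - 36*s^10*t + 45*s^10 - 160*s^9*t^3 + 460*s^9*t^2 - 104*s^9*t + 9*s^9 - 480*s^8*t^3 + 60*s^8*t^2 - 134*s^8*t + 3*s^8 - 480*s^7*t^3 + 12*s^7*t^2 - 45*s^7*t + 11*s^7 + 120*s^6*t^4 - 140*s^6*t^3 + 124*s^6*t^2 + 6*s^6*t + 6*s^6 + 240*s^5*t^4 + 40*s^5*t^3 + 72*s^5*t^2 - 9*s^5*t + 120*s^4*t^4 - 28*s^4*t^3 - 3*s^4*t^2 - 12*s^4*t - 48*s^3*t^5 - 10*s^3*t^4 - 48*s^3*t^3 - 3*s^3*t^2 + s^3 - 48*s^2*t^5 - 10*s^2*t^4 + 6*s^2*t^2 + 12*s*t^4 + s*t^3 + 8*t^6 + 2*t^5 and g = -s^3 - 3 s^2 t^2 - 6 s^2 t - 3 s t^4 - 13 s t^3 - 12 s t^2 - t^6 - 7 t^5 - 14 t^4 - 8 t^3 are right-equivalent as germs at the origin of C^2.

Yes.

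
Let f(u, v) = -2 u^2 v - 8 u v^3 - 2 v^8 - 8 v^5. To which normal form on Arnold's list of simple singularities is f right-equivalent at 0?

D_9

The Hessian of f at 0 has rank 0. Corank 2; j^3 = -2*u^2*v has shape L^2 M (L != M), so D-series; mu = 9 gives D_9.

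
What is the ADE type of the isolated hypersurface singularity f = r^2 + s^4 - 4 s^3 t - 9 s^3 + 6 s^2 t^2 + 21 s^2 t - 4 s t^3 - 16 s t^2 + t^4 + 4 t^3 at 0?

D_{5}

The Hessian of f at 0 is [[0, 0, 0], [0, 0, 0], [0, 0, 2]] with rank 1, so corank 2. A Groebner basis of the Jacobian ideal J(f) in C{s,t,r} is {s*t^2 + 27*s*t/2 - 9*t^2, 81*s*t/4 + t^3 - 27*t^2/2, s^2 - 5*s*t/3 + 2*t^2/3, r}; counting standard monomials gives mu = 5. Corank 2; j^3 = -(s - t)*(3*s - 2*t)^2 has shape L^2 M (L != M), so D-series; mu = 5 gives D_5.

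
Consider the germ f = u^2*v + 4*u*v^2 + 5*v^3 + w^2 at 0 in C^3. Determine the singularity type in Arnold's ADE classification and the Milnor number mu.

The Hessian of f at 0 is [[0, 0, 0], [0, 0, 0], [0, 0, 2]] with rank 1, so corank 2. A Groebner basis of the Jacobian ideal J(f) in C{u,v,w} is {v^3, u^2 - v^2, u*v + 2*v^2, w}; counting standard monomials gives mu = 4. Corank 2; j^3 = v*(u^2 + 4*u*v + 5*v^2) splits into three distinct lines over C (the quadratic factor has nonzero discriminant), so D_4.

Type D_{4}, Milnor number mu = 4.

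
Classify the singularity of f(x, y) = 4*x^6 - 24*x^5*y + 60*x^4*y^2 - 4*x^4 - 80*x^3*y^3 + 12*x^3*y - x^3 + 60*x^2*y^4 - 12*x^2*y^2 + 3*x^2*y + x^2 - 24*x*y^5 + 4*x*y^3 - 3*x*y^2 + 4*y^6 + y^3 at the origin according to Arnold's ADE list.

A2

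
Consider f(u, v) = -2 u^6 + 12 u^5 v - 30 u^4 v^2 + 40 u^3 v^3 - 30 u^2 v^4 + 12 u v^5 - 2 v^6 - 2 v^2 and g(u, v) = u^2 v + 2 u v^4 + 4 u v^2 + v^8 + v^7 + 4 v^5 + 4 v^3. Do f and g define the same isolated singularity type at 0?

No.

The Hessian of f at 0 is [[0, 0], [0, -4]] with rank 1, so corank 1. A Groebner basis of the Jacobian ideal J(f) in C{u,v} is {u^5, v}; counting standard monomials gives mu = 5. Corank 1: A-series; mu = 5 gives A_5. The Hessian of g at 0 is [[0, 0], [0, 0]] with rank 0, so corank 2. A Groebner basis of the Jacobian ideal J(g) in C{u,v} is {u^2*v^2 - 32*u^2*v - 4*u^2 - 128*u*v^2 - 12*u*v - 128*v^3 - 8*v^2, 8*u^2*v + u^2 + u*v^3 + 32*u*v^2 + 2*u*v + 32*v^3, u*v + v^4 + 2*v^2, u^3 + 6*u^2*v + 12*u*v^2 + 8*v^3}; counting standard monomials gives mu = 9. Corank 2; j^3 = v*(u + 2*v)^2 has shape L^2 M (L != M), so D-series; mu = 9 gives D_9. f is A_5 but g is D_9, hence not right-equivalent.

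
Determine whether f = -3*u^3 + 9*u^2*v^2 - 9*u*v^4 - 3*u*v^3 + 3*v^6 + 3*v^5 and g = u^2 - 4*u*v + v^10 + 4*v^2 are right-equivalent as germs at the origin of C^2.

No.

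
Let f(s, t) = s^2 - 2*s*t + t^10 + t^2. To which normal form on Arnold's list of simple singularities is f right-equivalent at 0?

The Hessian of f at 0 has rank 1. Corank 1: A-series; mu = 9 gives A_9.

A_9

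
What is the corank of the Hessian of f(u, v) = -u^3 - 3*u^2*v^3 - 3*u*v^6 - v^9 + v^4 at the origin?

2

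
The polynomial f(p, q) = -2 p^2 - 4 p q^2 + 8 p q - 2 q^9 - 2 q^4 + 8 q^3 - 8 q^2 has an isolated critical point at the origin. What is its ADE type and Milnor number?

Type A8, Milnor number mu = 8.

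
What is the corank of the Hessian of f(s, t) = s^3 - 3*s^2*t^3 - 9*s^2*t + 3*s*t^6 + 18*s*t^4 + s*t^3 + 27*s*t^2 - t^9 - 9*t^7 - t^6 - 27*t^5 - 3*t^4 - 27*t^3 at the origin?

Hessian at 0 has rank 0.

2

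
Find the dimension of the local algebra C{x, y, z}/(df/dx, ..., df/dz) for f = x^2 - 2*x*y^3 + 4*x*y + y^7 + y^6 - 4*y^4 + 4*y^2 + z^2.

6

The Hessian of f at 0 has rank 2. Corank 1: A-series; mu = 6 gives A_6.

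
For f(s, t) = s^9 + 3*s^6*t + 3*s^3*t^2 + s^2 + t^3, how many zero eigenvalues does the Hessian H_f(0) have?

Hessian at 0 has rank 1.

1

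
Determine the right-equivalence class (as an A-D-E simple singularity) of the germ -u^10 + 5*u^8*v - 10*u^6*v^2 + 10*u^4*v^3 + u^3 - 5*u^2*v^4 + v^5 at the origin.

E_8

The Hessian of f at 0 is [[0, 0], [0, 0]] with rank 0, so corank 2. A Groebner basis of the Jacobian ideal J(f) in C{u,v} is {v^4, u^2}; counting standard monomials gives mu = 8. Corank 2; j^3 = u^3 is a perfect cube, so E-series; the 5-jet and mu = 8 give E_8.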